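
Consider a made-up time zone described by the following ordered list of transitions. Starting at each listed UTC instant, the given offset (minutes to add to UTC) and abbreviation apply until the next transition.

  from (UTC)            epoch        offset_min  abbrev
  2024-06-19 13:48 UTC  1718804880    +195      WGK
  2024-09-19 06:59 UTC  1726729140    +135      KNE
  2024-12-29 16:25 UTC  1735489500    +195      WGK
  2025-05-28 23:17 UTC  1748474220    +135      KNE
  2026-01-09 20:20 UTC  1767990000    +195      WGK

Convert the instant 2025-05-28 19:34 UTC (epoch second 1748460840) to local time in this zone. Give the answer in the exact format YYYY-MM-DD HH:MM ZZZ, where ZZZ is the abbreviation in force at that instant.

2025-05-28 22:49 WGK

Query: 2025-05-28 19:34 UTC
Rule 3/5 (WGK, +03:15): 2024-12-29 16:25 UTC ≤ query < 2025-05-28 23:17 UTC
19·60 + 34 + 195 = 1369 min
1369 = 0·1440 + 1369; 1369 = 22·60 + 49 → 22:49, same day
→ 2025-05-28 22:49 WGK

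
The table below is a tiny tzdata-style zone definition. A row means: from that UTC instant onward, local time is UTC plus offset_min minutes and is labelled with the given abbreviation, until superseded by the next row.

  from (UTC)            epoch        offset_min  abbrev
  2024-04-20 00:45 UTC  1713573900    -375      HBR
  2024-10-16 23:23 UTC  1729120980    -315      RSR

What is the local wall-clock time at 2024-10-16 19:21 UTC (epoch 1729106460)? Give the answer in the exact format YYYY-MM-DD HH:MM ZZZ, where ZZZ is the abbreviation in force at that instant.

Query: 2024-10-16 19:21 UTC
Rule 1/2 (HBR, -06:15): 2024-04-20 00:45 UTC ≤ query < 2024-10-16 23:23 UTC
19·60 + 21 - 375 = 786 min
786 = 0·1440 + 786; 786 = 13·60 + 6 → 13:06, same day
→ 2024-10-16 13:06 HBR

2024-10-16 13:06 HBR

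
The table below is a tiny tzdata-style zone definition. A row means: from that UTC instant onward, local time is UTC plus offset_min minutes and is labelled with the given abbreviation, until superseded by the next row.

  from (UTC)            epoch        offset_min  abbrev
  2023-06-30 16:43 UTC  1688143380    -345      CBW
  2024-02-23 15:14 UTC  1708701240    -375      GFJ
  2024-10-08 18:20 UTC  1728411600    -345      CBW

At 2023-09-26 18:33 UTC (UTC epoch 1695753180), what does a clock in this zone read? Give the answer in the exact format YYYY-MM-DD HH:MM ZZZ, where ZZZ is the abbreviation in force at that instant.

Query: 2023-09-26 18:33 UTC
Rule 1/3 (CBW, -05:45): 2023-06-30 16:43 UTC ≤ query < 2024-02-23 15:14 UTC
18·60 + 33 - 345 = 768 min
768 = 0·1440 + 768; 768 = 12·60 + 48 → 12:48, same day
→ 2023-09-26 12:48 CBW

2023-09-26 12:48 CBW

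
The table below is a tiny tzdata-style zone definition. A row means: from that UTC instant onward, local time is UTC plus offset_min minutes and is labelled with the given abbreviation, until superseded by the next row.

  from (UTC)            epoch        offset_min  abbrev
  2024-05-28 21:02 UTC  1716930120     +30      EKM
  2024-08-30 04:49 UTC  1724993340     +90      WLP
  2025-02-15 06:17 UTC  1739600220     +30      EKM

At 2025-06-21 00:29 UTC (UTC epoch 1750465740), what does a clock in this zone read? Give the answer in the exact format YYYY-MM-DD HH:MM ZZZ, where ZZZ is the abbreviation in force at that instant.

Query: 2025-06-21 00:29 UTC
Rule 3/3 (EKM, +00:30): 2025-02-15 06:17 UTC ≤ query < +∞
0·60 + 29 + 30 = 59 min
59 = 0·1440 + 59; 59 = 0·60 + 59 → 00:59, same day
→ 2025-06-21 00:59 EKM

2025-06-21 00:59 EKM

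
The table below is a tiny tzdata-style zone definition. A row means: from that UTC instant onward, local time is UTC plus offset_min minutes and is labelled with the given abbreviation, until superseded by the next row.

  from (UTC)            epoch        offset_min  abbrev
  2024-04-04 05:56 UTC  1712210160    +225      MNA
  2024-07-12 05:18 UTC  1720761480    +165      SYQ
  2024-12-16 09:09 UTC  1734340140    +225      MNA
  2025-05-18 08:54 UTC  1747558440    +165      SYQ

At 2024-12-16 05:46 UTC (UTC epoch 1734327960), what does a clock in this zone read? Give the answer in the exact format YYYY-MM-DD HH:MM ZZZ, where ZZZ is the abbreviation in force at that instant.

Query: 2024-12-16 05:46 UTC
Rule 2/4 (SYQ, +02:45): 2024-07-12 05:18 UTC ≤ query < 2024-12-16 09:09 UTC
5·60 + 46 + 165 = 511 min
511 = 0·1440 + 511; 511 = 8·60 + 31 → 08:31, same day
→ 2024-12-16 08:31 SYQ

2024-12-16 08:31 SYQ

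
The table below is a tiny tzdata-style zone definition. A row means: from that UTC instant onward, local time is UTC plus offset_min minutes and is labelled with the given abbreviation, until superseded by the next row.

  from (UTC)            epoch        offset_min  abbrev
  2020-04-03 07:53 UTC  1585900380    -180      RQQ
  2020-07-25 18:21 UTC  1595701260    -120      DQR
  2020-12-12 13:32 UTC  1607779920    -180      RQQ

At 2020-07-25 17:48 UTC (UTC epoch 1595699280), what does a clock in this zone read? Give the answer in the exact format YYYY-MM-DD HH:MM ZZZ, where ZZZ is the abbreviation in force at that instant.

Query: 2020-07-25 17:48 UTC
Rule 1/3 (RQQ, -03:00): 2020-04-03 07:53 UTC ≤ query < 2020-07-25 18:21 UTC
17·60 + 48 - 180 = 888 min
888 = 0·1440 + 888; 888 = 14·60 + 48 → 14:48, same day
→ 2020-07-25 14:48 RQQ

2020-07-25 14:48 RQQ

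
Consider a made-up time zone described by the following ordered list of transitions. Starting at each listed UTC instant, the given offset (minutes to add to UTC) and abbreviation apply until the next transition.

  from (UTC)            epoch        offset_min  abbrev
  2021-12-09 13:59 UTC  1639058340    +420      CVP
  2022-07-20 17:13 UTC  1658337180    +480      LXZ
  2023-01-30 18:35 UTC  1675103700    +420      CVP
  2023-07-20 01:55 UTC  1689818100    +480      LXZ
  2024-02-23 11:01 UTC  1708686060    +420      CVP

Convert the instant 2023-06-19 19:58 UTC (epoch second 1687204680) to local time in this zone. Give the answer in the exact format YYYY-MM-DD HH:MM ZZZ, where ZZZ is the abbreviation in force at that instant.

Query: 2023-06-19 19:58 UTC
Rule 3/5 (CVP, +07:00): 2023-01-30 18:35 UTC ≤ query < 2023-07-20 01:55 UTC
19·60 + 58 + 420 = 1618 min
1618 = 1·1440 + 178; 178 = 2·60 + 58 → 02:58, 2023-06-19 + 1 day = 2023-06-20
→ 2023-06-20 02:58 CVP

2023-06-20 02:58 CVP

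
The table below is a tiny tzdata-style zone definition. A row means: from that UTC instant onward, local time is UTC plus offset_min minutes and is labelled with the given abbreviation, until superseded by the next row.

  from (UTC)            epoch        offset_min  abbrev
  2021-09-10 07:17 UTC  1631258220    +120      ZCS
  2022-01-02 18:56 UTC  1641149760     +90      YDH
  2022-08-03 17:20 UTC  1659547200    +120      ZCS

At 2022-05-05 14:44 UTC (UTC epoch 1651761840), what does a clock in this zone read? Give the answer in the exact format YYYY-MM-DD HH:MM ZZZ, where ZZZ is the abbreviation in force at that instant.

2022-05-05 16:14 YDH

Query: 2022-05-05 14:44 UTC
Rule 2/3 (YDH, +01:30): 2022-01-02 18:56 UTC ≤ query < 2022-08-03 17:20 UTC
14·60 + 44 + 90 = 974 min
974 = 0·1440 + 974; 974 = 16·60 + 14 → 16:14, same day
→ 2022-05-05 16:14 YDH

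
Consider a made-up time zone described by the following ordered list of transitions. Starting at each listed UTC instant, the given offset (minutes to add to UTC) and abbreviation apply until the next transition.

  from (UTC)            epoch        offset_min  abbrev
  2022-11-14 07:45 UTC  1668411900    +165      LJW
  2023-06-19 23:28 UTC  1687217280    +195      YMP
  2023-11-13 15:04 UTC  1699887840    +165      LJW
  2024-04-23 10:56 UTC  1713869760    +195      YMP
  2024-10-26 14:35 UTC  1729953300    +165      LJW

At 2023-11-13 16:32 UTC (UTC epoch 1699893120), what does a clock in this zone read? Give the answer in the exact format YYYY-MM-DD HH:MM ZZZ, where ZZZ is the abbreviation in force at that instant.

Query: 2023-11-13 16:32 UTC
Rule 3/5 (LJW, +02:45): 2023-11-13 15:04 UTC ≤ query < 2024-04-23 10:56 UTC
16·60 + 32 + 165 = 1157 min
1157 = 0·1440 + 1157; 1157 = 19·60 + 17 → 19:17, same day
→ 2023-11-13 19:17 LJW

2023-11-13 19:17 LJW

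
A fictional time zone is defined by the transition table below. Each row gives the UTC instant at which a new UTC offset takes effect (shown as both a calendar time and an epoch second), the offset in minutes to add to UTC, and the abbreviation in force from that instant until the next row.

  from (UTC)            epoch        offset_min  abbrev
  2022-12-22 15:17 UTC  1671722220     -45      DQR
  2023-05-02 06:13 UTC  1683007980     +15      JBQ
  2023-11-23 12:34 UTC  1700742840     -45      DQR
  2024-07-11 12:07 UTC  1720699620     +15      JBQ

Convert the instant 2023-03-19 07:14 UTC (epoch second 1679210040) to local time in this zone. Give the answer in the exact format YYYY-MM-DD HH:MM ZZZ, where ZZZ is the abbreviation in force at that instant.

2023-03-19 06:29 DQR

Query: 2023-03-19 07:14 UTC
Rule 1/4 (DQR, -00:45): 2022-12-22 15:17 UTC ≤ query < 2023-05-02 06:13 UTC
7·60 + 14 - 45 = 389 min
389 = 0·1440 + 389; 389 = 6·60 + 29 → 06:29, same day
→ 2023-03-19 06:29 DQR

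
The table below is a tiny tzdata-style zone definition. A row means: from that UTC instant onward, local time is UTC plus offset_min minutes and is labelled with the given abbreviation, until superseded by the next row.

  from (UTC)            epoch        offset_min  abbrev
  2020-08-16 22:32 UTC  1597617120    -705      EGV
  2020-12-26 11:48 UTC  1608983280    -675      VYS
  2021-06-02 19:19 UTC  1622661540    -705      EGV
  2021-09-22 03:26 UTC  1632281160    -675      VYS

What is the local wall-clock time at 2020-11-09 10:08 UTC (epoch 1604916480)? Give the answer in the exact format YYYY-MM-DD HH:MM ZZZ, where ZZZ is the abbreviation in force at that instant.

2020-11-08 22:23 EGV

Query: 2020-11-09 10:08 UTC
Rule 1/4 (EGV, -11:45): 2020-08-16 22:32 UTC ≤ query < 2020-12-26 11:48 UTC
10·60 + 8 - 705 = -97 min
-97 = -1·1440 + 1343; 1343 = 22·60 + 23 → 22:23, 2020-11-09 - 1 day = 2020-11-08
→ 2020-11-08 22:23 EGV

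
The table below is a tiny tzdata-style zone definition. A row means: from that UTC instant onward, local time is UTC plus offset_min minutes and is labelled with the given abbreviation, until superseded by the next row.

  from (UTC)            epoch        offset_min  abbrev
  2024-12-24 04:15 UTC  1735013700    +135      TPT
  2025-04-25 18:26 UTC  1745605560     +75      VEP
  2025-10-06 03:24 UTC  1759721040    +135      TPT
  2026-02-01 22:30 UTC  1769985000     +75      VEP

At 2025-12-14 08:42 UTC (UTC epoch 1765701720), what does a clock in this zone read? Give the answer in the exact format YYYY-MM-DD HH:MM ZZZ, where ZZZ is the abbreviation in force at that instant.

2025-12-14 10:57 TPT

Query: 2025-12-14 08:42 UTC
Rule 3/4 (TPT, +02:15): 2025-10-06 03:24 UTC ≤ query < 2026-02-01 22:30 UTC
8·60 + 42 + 135 = 657 min
657 = 0·1440 + 657; 657 = 10·60 + 57 → 10:57, same day
→ 2025-12-14 10:57 TPT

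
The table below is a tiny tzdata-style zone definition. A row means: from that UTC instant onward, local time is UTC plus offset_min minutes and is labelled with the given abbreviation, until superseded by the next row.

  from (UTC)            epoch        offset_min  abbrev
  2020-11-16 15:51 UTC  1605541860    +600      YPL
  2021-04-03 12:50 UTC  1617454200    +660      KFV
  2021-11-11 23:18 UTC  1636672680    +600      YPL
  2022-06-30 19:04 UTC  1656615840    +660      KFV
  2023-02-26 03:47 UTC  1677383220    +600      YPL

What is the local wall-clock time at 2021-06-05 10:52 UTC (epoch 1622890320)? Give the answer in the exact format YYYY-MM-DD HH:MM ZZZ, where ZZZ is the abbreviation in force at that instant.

Query: 2021-06-05 10:52 UTC
Rule 2/5 (KFV, +11:00): 2021-04-03 12:50 UTC ≤ query < 2021-11-11 23:18 UTC
10·60 + 52 + 660 = 1312 min
1312 = 0·1440 + 1312; 1312 = 21·60 + 52 → 21:52, same day
→ 2021-06-05 21:52 KFV

2021-06-05 21:52 KFV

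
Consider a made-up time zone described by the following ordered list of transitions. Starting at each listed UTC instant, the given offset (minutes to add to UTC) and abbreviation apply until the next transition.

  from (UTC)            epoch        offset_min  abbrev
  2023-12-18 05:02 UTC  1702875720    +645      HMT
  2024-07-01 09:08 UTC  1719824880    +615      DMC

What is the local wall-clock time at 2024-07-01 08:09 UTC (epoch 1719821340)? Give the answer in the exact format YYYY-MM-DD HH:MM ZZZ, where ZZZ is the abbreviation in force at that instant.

Query: 2024-07-01 08:09 UTC
Rule 1/2 (HMT, +10:45): 2023-12-18 05:02 UTC ≤ query < 2024-07-01 09:08 UTC
8·60 + 9 + 645 = 1134 min
1134 = 0·1440 + 1134; 1134 = 18·60 + 54 → 18:54, same day
→ 2024-07-01 18:54 HMT

2024-07-01 18:54 HMT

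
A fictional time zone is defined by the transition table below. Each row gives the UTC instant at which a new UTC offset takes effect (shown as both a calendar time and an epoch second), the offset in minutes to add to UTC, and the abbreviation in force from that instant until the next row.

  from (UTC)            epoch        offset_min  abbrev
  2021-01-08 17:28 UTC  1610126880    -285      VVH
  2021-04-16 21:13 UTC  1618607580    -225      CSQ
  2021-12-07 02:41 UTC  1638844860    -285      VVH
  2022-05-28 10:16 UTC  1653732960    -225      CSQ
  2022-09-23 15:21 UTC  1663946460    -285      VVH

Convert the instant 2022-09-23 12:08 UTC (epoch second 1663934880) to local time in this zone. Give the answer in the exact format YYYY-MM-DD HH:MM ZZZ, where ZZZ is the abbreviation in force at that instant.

2022-09-23 08:23 CSQ

Query: 2022-09-23 12:08 UTC
Rule 4/5 (CSQ, -03:45): 2022-05-28 10:16 UTC ≤ query < 2022-09-23 15:21 UTC
12·60 + 8 - 225 = 503 min
503 = 0·1440 + 503; 503 = 8·60 + 23 → 08:23, same day
→ 2022-09-23 08:23 CSQ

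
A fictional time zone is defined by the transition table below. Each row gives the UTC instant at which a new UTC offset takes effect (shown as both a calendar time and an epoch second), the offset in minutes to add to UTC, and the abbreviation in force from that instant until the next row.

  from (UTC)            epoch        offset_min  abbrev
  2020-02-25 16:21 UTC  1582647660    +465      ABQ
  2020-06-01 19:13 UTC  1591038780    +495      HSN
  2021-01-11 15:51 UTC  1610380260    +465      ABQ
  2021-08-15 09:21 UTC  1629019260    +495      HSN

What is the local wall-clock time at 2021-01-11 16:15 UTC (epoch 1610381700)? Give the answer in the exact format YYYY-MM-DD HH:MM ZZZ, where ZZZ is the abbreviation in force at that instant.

Query: 2021-01-11 16:15 UTC
Rule 3/4 (ABQ, +07:45): 2021-01-11 15:51 UTC ≤ query < 2021-08-15 09:21 UTC
16·60 + 15 + 465 = 1440 min
1440 = 1·1440 + 0; 0 = 0·60 + 0 → 00:00, 2021-01-11 + 1 day = 2021-01-12
→ 2021-01-12 00:00 ABQ

2021-01-12 00:00 ABQ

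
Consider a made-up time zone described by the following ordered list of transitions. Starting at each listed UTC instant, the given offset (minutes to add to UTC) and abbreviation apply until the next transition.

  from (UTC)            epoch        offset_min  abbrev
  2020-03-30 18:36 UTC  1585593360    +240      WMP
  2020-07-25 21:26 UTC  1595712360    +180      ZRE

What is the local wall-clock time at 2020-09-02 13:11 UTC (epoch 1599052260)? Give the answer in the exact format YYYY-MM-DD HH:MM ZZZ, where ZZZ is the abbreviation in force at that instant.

Query: 2020-09-02 13:11 UTC
Rule 2/2 (ZRE, +03:00): 2020-07-25 21:26 UTC ≤ query < +∞
13·60 + 11 + 180 = 971 min
971 = 0·1440 + 971; 971 = 16·60 + 11 → 16:11, same day
→ 2020-09-02 16:11 ZRE

2020-09-02 16:11 ZRE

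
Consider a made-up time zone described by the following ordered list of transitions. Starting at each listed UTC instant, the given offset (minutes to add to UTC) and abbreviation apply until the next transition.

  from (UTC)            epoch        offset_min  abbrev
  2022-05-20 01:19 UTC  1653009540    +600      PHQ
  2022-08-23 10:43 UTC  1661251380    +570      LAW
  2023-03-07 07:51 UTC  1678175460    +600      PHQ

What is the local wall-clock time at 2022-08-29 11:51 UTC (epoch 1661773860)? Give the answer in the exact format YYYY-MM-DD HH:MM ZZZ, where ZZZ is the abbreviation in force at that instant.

Query: 2022-08-29 11:51 UTC
Rule 2/3 (LAW, +09:30): 2022-08-23 10:43 UTC ≤ query < 2023-03-07 07:51 UTC
11·60 + 51 + 570 = 1281 min
1281 = 0·1440 + 1281; 1281 = 21·60 + 21 → 21:21, same day
→ 2022-08-29 21:21 LAW

2022-08-29 21:21 LAW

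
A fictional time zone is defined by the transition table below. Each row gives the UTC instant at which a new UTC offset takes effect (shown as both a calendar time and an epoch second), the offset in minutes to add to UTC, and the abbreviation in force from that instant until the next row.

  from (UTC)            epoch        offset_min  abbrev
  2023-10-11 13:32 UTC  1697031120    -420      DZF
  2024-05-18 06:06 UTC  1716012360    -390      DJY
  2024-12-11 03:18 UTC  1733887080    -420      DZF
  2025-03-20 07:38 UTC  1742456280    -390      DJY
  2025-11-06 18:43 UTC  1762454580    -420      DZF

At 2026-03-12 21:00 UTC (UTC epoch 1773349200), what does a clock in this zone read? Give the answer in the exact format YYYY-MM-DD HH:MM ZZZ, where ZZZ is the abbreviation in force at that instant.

Query: 2026-03-12 21:00 UTC
Rule 5/5 (DZF, -07:00): 2025-11-06 18:43 UTC ≤ query < +∞
21·60 + 0 - 420 = 840 min
840 = 0·1440 + 840; 840 = 14·60 + 0 → 14:00, same day
→ 2026-03-12 14:00 DZF

2026-03-12 14:00 DZF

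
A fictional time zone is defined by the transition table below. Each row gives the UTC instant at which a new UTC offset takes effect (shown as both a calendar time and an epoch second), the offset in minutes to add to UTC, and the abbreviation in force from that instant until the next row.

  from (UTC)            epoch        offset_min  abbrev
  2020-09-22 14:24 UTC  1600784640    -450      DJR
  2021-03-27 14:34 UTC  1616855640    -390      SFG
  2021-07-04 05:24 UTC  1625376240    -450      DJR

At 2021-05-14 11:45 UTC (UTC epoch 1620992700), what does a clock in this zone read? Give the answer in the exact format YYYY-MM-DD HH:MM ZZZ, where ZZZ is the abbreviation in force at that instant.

2021-05-14 05:15 SFG

Query: 2021-05-14 11:45 UTC
Rule 2/3 (SFG, -06:30): 2021-03-27 14:34 UTC ≤ query < 2021-07-04 05:24 UTC
11·60 + 45 - 390 = 315 min
315 = 0·1440 + 315; 315 = 5·60 + 15 → 05:15, same day
→ 2021-05-14 05:15 SFG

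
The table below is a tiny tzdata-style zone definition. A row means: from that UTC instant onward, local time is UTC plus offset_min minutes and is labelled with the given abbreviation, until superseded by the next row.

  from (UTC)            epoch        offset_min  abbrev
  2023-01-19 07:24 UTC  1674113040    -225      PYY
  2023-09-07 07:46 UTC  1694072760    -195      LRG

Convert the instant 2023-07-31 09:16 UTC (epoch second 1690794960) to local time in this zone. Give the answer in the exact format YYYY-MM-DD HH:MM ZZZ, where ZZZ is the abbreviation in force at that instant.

2023-07-31 05:31 PYY

Query: 2023-07-31 09:16 UTC
Rule 1/2 (PYY, -03:45): 2023-01-19 07:24 UTC ≤ query < 2023-09-07 07:46 UTC
9·60 + 16 - 225 = 331 min
331 = 0·1440 + 331; 331 = 5·60 + 31 → 05:31, same day
→ 2023-07-31 05:31 PYY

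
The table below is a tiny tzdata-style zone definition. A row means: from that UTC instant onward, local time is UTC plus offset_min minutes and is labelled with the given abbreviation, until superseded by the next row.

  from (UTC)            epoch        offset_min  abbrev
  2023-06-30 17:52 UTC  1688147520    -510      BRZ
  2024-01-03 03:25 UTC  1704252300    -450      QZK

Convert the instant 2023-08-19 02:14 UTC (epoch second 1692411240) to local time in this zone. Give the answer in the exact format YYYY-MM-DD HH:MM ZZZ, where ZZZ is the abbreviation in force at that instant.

Query: 2023-08-19 02:14 UTC
Rule 1/2 (BRZ, -08:30): 2023-06-30 17:52 UTC ≤ query < 2024-01-03 03:25 UTC
2·60 + 14 - 510 = -376 min
-376 = -1·1440 + 1064; 1064 = 17·60 + 44 → 17:44, 2023-08-19 - 1 day = 2023-08-18
→ 2023-08-18 17:44 BRZ

2023-08-18 17:44 BRZ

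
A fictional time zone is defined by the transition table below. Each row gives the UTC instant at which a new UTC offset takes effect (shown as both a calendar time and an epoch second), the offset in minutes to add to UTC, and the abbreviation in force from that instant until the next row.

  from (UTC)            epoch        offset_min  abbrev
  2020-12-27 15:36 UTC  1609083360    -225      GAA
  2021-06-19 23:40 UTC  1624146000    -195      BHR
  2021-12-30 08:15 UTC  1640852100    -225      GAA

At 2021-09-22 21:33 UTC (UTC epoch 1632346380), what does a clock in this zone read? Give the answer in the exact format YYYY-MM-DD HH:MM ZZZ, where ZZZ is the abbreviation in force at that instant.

Query: 2021-09-22 21:33 UTC
Rule 2/3 (BHR, -03:15): 2021-06-19 23:40 UTC ≤ query < 2021-12-30 08:15 UTC
21·60 + 33 - 195 = 1098 min
1098 = 0·1440 + 1098; 1098 = 18·60 + 18 → 18:18, same day
→ 2021-09-22 18:18 BHR

2021-09-22 18:18 BHR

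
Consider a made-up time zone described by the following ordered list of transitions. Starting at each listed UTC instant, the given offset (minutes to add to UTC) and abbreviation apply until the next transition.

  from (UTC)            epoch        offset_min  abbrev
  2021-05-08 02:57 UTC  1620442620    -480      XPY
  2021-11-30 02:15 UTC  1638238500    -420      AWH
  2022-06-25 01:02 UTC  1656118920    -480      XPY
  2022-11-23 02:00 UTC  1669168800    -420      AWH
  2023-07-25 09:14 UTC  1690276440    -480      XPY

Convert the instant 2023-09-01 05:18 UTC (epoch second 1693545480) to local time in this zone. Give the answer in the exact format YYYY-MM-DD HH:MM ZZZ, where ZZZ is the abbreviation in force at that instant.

2023-08-31 21:18 XPY

Query: 2023-09-01 05:18 UTC
Rule 5/5 (XPY, -08:00): 2023-07-25 09:14 UTC ≤ query < +∞
5·60 + 18 - 480 = -162 min
-162 = -1·1440 + 1278; 1278 = 21·60 + 18 → 21:18, 2023-09-01 - 1 day = 2023-08-31
→ 2023-08-31 21:18 XPY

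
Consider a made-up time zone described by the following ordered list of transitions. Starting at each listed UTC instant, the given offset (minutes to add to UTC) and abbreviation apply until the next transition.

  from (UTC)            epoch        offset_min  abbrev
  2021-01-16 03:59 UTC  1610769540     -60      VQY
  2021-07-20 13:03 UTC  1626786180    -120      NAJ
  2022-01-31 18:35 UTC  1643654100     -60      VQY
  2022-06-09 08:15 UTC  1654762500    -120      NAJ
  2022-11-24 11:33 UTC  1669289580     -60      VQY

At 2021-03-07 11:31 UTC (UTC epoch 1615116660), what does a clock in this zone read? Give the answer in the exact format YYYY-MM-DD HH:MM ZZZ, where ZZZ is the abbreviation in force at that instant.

2021-03-07 10:31 VQY

Query: 2021-03-07 11:31 UTC
Rule 1/5 (VQY, -01:00): 2021-01-16 03:59 UTC ≤ query < 2021-07-20 13:03 UTC
11·60 + 31 - 60 = 631 min
631 = 0·1440 + 631; 631 = 10·60 + 31 → 10:31, same day
→ 2021-03-07 10:31 VQY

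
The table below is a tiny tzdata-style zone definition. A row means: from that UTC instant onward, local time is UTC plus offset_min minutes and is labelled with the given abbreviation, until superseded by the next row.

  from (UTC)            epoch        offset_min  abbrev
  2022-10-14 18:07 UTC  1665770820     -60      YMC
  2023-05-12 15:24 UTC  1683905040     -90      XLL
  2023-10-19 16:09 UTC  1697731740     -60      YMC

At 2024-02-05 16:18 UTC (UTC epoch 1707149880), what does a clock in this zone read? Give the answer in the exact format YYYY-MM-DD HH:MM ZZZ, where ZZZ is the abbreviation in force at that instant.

Query: 2024-02-05 16:18 UTC
Rule 3/3 (YMC, -01:00): 2023-10-19 16:09 UTC ≤ query < +∞
16·60 + 18 - 60 = 918 min
918 = 0·1440 + 918; 918 = 15·60 + 18 → 15:18, same day
→ 2024-02-05 15:18 YMC

2024-02-05 15:18 YMC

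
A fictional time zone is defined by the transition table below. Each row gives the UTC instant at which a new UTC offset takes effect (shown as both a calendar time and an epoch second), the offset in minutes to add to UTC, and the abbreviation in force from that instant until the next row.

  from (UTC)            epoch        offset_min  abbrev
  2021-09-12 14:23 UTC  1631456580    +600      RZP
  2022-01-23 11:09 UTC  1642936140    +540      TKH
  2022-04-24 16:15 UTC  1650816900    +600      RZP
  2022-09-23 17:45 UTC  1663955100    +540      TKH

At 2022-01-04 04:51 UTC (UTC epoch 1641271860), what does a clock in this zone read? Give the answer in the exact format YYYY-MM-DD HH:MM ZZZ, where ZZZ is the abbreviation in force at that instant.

Query: 2022-01-04 04:51 UTC
Rule 1/4 (RZP, +10:00): 2021-09-12 14:23 UTC ≤ query < 2022-01-23 11:09 UTC
4·60 + 51 + 600 = 891 min
891 = 0·1440 + 891; 891 = 14·60 + 51 → 14:51, same day
→ 2022-01-04 14:51 RZP

2022-01-04 14:51 RZP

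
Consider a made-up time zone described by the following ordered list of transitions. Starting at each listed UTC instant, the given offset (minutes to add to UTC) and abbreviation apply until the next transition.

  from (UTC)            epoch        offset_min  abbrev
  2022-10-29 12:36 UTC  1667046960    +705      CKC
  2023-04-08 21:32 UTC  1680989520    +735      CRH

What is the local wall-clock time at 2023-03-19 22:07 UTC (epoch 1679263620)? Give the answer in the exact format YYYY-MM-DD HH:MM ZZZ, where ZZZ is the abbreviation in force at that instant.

Query: 2023-03-19 22:07 UTC
Rule 1/2 (CKC, +11:45): 2022-10-29 12:36 UTC ≤ query < 2023-04-08 21:32 UTC
22·60 + 7 + 705 = 2032 min
2032 = 1·1440 + 592; 592 = 9·60 + 52 → 09:52, 2023-03-19 + 1 day = 2023-03-20
→ 2023-03-20 09:52 CKC

2023-03-20 09:52 CKC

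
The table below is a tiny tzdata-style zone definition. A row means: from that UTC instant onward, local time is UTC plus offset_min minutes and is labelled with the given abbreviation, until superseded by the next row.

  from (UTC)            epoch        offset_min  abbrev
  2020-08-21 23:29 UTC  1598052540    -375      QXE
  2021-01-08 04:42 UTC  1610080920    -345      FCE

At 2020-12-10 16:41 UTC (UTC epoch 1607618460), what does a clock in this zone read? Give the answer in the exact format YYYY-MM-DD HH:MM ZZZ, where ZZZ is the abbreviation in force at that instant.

2020-12-10 10:26 QXE

Query: 2020-12-10 16:41 UTC
Rule 1/2 (QXE, -06:15): 2020-08-21 23:29 UTC ≤ query < 2021-01-08 04:42 UTC
16·60 + 41 - 375 = 626 min
626 = 0·1440 + 626; 626 = 10·60 + 26 → 10:26, same day
→ 2020-12-10 10:26 QXE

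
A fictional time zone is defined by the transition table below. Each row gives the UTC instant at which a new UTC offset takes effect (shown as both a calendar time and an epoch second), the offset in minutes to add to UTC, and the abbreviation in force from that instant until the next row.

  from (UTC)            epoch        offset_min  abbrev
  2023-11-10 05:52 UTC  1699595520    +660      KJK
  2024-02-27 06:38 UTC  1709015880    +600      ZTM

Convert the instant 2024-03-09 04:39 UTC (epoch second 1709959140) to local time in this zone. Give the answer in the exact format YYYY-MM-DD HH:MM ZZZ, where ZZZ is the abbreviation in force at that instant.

2024-03-09 14:39 ZTM

Query: 2024-03-09 04:39 UTC
Rule 2/2 (ZTM, +10:00): 2024-02-27 06:38 UTC ≤ query < +∞
4·60 + 39 + 600 = 879 min
879 = 0·1440 + 879; 879 = 14·60 + 39 → 14:39, same day
→ 2024-03-09 14:39 ZTM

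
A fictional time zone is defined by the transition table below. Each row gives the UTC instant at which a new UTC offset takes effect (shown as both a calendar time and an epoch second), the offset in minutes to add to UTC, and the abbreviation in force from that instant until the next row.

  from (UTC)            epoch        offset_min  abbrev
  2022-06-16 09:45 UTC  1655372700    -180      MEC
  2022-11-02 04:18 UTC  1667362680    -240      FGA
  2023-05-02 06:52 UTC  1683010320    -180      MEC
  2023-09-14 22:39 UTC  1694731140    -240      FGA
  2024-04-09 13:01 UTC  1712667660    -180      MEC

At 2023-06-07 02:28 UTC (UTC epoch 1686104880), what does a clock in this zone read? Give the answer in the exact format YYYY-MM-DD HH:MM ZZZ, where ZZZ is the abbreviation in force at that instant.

Query: 2023-06-07 02:28 UTC
Rule 3/5 (MEC, -03:00): 2023-05-02 06:52 UTC ≤ query < 2023-09-14 22:39 UTC
2·60 + 28 - 180 = -32 min
-32 = -1·1440 + 1408; 1408 = 23·60 + 28 → 23:28, 2023-06-07 - 1 day = 2023-06-06
→ 2023-06-06 23:28 MEC

2023-06-06 23:28 MEC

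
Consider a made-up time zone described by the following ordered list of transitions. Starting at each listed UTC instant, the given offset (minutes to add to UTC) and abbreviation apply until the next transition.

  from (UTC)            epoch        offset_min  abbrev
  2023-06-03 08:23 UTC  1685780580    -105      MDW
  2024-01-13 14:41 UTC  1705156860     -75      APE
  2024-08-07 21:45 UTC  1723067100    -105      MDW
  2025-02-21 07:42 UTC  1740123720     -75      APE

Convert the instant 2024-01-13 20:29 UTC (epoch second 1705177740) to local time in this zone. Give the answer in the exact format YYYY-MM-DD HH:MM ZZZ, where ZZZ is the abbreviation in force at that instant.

2024-01-13 19:14 APE

Query: 2024-01-13 20:29 UTC
Rule 2/4 (APE, -01:15): 2024-01-13 14:41 UTC ≤ query < 2024-08-07 21:45 UTC
20·60 + 29 - 75 = 1154 min
1154 = 0·1440 + 1154; 1154 = 19·60 + 14 → 19:14, same day
→ 2024-01-13 19:14 APE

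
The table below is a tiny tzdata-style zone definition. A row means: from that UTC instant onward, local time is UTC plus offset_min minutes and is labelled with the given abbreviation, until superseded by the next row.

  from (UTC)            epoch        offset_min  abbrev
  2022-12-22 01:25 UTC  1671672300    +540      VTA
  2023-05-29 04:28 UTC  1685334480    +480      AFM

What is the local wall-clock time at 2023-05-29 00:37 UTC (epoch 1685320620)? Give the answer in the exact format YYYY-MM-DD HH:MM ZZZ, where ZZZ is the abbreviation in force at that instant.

Query: 2023-05-29 00:37 UTC
Rule 1/2 (VTA, +09:00): 2022-12-22 01:25 UTC ≤ query < 2023-05-29 04:28 UTC
0·60 + 37 + 540 = 577 min
577 = 0·1440 + 577; 577 = 9·60 + 37 → 09:37, same day
→ 2023-05-29 09:37 VTA

2023-05-29 09:37 VTA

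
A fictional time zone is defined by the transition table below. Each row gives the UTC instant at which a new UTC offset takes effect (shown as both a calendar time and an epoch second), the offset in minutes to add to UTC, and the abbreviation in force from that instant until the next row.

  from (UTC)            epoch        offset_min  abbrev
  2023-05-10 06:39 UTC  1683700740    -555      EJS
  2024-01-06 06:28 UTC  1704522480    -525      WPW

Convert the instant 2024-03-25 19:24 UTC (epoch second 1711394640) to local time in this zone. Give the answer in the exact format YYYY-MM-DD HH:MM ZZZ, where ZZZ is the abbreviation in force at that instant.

Query: 2024-03-25 19:24 UTC
Rule 2/2 (WPW, -08:45): 2024-01-06 06:28 UTC ≤ query < +∞
19·60 + 24 - 525 = 639 min
639 = 0·1440 + 639; 639 = 10·60 + 39 → 10:39, same day
→ 2024-03-25 10:39 WPW

2024-03-25 10:39 WPW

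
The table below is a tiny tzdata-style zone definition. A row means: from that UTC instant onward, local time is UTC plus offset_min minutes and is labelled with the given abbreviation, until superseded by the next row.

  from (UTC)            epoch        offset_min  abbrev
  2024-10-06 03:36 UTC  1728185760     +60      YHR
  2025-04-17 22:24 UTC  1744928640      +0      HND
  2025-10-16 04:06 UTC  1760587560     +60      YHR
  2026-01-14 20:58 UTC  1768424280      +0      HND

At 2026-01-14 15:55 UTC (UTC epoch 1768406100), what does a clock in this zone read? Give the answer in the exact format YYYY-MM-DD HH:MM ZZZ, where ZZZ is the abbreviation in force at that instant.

Query: 2026-01-14 15:55 UTC
Rule 3/4 (YHR, +01:00): 2025-10-16 04:06 UTC ≤ query < 2026-01-14 20:58 UTC
15·60 + 55 + 60 = 1015 min
1015 = 0·1440 + 1015; 1015 = 16·60 + 55 → 16:55, same day
→ 2026-01-14 16:55 YHR

2026-01-14 16:55 YHR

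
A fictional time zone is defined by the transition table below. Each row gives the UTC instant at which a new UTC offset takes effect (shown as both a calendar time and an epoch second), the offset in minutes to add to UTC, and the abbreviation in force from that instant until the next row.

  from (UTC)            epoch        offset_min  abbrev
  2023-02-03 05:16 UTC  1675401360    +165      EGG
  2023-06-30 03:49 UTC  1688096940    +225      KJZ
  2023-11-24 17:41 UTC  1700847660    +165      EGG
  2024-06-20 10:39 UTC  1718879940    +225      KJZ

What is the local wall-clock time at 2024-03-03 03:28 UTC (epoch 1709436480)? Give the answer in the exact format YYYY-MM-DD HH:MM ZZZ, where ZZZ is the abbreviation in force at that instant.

Query: 2024-03-03 03:28 UTC
Rule 3/4 (EGG, +02:45): 2023-11-24 17:41 UTC ≤ query < 2024-06-20 10:39 UTC
3·60 + 28 + 165 = 373 min
373 = 0·1440 + 373; 373 = 6·60 + 13 → 06:13, same day
→ 2024-03-03 06:13 EGG

2024-03-03 06:13 EGG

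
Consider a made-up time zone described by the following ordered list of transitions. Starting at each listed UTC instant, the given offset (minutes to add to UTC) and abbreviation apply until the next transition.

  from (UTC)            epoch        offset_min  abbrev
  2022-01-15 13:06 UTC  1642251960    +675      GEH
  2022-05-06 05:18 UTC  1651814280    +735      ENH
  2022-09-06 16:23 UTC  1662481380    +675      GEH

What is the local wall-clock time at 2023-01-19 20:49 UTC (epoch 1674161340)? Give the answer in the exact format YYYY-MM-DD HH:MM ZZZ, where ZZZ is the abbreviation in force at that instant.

Query: 2023-01-19 20:49 UTC
Rule 3/3 (GEH, +11:15): 2022-09-06 16:23 UTC ≤ query < +∞
20·60 + 49 + 675 = 1924 min
1924 = 1·1440 + 484; 484 = 8·60 + 4 → 08:04, 2023-01-19 + 1 day = 2023-01-20
→ 2023-01-20 08:04 GEH

2023-01-20 08:04 GEH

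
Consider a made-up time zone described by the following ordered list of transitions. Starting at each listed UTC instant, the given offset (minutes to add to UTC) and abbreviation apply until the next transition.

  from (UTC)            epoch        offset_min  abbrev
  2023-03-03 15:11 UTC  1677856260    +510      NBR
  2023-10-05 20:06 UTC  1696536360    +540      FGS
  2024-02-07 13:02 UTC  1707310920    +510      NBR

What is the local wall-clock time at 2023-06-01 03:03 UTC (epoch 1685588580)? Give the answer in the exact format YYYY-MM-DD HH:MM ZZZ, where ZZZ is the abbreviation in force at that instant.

2023-06-01 11:33 NBR

Query: 2023-06-01 03:03 UTC
Rule 1/3 (NBR, +08:30): 2023-03-03 15:11 UTC ≤ query < 2023-10-05 20:06 UTC
3·60 + 3 + 510 = 693 min
693 = 0·1440 + 693; 693 = 11·60 + 33 → 11:33, same day
→ 2023-06-01 11:33 NBR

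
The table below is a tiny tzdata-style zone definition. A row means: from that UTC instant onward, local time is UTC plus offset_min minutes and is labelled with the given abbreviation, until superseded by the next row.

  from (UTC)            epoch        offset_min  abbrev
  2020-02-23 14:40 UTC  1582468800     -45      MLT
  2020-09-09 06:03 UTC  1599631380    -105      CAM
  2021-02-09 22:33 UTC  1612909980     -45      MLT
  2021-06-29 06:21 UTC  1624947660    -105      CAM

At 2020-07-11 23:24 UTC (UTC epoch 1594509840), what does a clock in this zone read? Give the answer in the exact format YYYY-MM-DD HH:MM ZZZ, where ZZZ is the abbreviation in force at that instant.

Query: 2020-07-11 23:24 UTC
Rule 1/4 (MLT, -00:45): 2020-02-23 14:40 UTC ≤ query < 2020-09-09 06:03 UTC
23·60 + 24 - 45 = 1359 min
1359 = 0·1440 + 1359; 1359 = 22·60 + 39 → 22:39, same day
→ 2020-07-11 22:39 MLT

2020-07-11 22:39 MLT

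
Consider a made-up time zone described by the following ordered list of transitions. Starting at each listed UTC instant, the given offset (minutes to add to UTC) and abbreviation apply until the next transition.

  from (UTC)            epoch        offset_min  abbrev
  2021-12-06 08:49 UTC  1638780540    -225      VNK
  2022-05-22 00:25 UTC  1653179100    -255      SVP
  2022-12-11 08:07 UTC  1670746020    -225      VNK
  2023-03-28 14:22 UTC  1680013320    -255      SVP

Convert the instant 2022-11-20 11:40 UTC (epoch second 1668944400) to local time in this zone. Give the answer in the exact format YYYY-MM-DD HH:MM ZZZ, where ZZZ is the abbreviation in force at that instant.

Query: 2022-11-20 11:40 UTC
Rule 2/4 (SVP, -04:15): 2022-05-22 00:25 UTC ≤ query < 2022-12-11 08:07 UTC
11·60 + 40 - 255 = 445 min
445 = 0·1440 + 445; 445 = 7·60 + 25 → 07:25, same day
→ 2022-11-20 07:25 SVP

2022-11-20 07:25 SVP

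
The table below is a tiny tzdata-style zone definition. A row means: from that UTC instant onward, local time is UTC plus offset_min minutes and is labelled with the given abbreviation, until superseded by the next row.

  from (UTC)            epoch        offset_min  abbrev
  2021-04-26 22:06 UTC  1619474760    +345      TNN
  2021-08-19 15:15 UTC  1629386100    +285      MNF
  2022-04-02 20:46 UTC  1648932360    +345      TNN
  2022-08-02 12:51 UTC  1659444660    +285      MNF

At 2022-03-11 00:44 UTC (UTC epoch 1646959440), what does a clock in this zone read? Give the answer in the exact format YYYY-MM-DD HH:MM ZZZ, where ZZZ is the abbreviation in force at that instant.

Query: 2022-03-11 00:44 UTC
Rule 2/4 (MNF, +04:45): 2021-08-19 15:15 UTC ≤ query < 2022-04-02 20:46 UTC
0·60 + 44 + 285 = 329 min
329 = 0·1440 + 329; 329 = 5·60 + 29 → 05:29, same day
→ 2022-03-11 05:29 MNF

2022-03-11 05:29 MNF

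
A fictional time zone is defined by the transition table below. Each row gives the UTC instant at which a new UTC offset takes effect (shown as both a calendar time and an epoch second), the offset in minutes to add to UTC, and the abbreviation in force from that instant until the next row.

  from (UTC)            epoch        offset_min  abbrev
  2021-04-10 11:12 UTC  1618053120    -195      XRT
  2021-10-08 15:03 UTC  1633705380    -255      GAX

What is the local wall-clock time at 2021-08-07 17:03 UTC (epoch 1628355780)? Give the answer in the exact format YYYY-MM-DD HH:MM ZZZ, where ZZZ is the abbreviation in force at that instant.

Query: 2021-08-07 17:03 UTC
Rule 1/2 (XRT, -03:15): 2021-04-10 11:12 UTC ≤ query < 2021-10-08 15:03 UTC
17·60 + 3 - 195 = 828 min
828 = 0·1440 + 828; 828 = 13·60 + 48 → 13:48, same day
→ 2021-08-07 13:48 XRT

2021-08-07 13:48 XRT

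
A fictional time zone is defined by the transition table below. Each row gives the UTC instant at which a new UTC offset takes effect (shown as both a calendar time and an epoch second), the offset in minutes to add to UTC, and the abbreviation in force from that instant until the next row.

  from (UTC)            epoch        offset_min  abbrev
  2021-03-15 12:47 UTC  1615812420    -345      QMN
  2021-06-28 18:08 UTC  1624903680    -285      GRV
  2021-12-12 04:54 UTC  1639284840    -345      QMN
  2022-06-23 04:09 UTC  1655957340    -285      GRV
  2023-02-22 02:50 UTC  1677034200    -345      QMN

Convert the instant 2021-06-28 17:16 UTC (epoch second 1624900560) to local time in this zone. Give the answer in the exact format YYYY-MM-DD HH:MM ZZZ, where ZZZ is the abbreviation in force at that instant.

Query: 2021-06-28 17:16 UTC
Rule 1/5 (QMN, -05:45): 2021-03-15 12:47 UTC ≤ query < 2021-06-28 18:08 UTC
17·60 + 16 - 345 = 691 min
691 = 0·1440 + 691; 691 = 11·60 + 31 → 11:31, same day
→ 2021-06-28 11:31 QMN

2021-06-28 11:31 QMN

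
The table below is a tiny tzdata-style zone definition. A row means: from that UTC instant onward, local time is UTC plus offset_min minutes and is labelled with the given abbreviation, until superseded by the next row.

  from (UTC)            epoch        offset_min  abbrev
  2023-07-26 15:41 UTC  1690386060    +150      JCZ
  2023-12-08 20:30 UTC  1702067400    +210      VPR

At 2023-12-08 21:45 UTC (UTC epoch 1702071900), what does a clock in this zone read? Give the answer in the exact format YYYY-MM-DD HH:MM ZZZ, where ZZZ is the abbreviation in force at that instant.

2023-12-09 01:15 VPR

Query: 2023-12-08 21:45 UTC
Rule 2/2 (VPR, +03:30): 2023-12-08 20:30 UTC ≤ query < +∞
21·60 + 45 + 210 = 1515 min
1515 = 1·1440 + 75; 75 = 1·60 + 15 → 01:15, 2023-12-08 + 1 day = 2023-12-09
→ 2023-12-09 01:15 VPR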